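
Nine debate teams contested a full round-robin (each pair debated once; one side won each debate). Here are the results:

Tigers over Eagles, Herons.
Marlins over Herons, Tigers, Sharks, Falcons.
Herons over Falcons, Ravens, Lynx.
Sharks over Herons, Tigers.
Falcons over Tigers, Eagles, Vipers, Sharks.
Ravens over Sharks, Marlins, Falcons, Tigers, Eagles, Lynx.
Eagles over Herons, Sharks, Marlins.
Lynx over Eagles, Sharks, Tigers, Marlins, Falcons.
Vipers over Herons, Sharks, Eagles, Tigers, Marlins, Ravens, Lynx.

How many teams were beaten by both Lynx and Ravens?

Lynx beat: Tigers, Falcons, Eagles, Marlins, Sharks.
Ravens beat: Tigers, Lynx, Falcons, Eagles, Marlins, Sharks.
Both beat: Tigers, Falcons, Eagles, Marlins, Sharks — 5.

5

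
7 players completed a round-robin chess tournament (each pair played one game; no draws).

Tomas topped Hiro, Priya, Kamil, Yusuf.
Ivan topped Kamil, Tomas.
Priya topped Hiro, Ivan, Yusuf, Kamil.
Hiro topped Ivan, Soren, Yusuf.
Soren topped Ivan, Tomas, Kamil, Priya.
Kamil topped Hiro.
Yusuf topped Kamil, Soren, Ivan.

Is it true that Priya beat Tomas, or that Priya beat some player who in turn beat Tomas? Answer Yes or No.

Yes

Priya did not beat Tomas directly.
Priya beat Yusuf, Hiro, Ivan, Kamil. Of those, Ivan beat Tomas.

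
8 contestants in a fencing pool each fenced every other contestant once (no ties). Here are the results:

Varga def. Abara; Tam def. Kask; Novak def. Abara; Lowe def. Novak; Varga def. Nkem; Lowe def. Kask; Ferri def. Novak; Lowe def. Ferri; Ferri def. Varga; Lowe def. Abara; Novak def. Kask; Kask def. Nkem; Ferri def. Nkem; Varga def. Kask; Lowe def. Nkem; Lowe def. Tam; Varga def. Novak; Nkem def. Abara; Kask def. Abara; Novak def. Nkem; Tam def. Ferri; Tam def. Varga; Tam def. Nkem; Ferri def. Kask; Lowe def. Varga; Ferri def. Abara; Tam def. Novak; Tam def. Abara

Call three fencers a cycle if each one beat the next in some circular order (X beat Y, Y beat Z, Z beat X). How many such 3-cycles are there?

Win totals: Ferri 5, Lowe 7, Varga 4, Abara 0, Tam 6, Novak 3, Kask 2, Nkem 1.
A fencer with w wins dominates both others in C(w,2) triples; summing gives 10 + 21 + 6 + 0 + 15 + 3 + 1 + 0 = 56 transitive triples.
Total triples C(8,3) = 56, so cyclic triples = 56 − 56 = 0.

0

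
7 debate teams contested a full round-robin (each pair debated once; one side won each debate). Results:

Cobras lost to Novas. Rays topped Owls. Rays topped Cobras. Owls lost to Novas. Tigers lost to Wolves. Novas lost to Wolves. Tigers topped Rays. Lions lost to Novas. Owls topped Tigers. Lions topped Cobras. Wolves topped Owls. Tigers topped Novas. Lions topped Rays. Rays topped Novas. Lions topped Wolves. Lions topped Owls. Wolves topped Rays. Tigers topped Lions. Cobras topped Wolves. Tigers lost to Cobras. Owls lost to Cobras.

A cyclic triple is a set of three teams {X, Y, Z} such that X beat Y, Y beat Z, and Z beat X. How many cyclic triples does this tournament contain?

11

Win totals: Wolves 4, Novas 3, Rays 3, Lions 4, Cobras 3, Tigers 3, Owls 1.
A team with w wins dominates both others in C(w,2) triples; summing gives 6 + 3 + 3 + 6 + 3 + 3 + 0 = 24 transitive triples.
Total triples C(7,3) = 35, so cyclic triples = 35 − 24 = 11.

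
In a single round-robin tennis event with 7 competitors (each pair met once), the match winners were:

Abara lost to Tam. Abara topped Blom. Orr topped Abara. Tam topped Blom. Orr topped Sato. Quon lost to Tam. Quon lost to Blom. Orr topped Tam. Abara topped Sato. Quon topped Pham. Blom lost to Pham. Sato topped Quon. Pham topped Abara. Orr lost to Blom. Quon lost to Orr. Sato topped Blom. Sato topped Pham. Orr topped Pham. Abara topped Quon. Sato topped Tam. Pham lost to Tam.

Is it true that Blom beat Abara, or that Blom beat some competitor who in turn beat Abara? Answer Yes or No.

Blom did not beat Abara directly.
Blom beat Orr, Quon. Of those, Orr beat Abara.

Yes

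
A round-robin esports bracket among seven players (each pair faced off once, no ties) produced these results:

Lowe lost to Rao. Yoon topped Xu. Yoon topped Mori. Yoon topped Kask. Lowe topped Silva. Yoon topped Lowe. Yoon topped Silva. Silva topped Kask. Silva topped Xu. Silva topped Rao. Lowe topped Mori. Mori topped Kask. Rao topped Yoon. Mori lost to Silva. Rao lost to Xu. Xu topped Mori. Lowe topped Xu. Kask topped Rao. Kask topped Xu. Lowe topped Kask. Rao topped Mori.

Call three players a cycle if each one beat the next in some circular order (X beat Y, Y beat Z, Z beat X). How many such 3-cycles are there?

Win totals: Rao 3, Xu 2, Mori 1, Yoon 5, Kask 2, Silva 4, Lowe 4.
A player with w wins dominates both others in C(w,2) triples; summing gives 3 + 1 + 0 + 10 + 1 + 6 + 6 = 27 transitive triples.
Total triples C(7,3) = 35, so cyclic triples = 35 − 27 = 8.

8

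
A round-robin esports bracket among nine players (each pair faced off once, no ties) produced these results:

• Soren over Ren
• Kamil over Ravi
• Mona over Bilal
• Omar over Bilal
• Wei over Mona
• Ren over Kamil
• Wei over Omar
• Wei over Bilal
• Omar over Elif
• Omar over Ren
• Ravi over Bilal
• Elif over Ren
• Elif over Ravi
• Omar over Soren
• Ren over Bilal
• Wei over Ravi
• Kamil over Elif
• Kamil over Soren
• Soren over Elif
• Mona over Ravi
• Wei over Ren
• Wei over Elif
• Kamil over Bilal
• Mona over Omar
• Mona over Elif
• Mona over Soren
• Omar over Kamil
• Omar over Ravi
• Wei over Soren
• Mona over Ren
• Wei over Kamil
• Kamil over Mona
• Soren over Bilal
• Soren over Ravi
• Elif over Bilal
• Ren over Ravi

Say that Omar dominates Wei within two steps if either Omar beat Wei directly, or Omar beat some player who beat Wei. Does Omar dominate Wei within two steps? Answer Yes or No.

Omar did not beat Wei directly.
Omar beat Bilal, Soren, Elif, Kamil, Ren, Ravi, but each of them lost to Wei. No two-step path.

No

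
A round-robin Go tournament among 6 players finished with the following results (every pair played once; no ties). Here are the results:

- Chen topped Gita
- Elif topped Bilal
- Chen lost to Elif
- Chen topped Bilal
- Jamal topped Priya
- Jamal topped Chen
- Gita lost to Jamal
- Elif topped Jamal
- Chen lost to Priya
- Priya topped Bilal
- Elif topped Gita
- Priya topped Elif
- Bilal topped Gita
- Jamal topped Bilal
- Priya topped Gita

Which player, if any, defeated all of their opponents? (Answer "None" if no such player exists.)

Highest win total is Priya with 4 (out of 5 possible).
Priya lost to Jamal, so no player went undefeated.

None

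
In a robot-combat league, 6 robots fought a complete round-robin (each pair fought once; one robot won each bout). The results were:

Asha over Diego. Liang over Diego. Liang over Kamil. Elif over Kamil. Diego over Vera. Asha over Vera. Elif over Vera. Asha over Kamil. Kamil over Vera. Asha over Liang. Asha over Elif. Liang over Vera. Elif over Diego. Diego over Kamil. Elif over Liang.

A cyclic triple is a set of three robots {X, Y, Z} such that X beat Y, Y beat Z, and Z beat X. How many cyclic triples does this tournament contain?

Win totals: Kamil 1, Elif 4, Asha 5, Diego 2, Vera 0, Liang 3.
A robot with w wins dominates both others in C(w,2) triples; summing gives 0 + 6 + 10 + 1 + 0 + 3 = 20 transitive triples.
Total triples C(6,3) = 20, so cyclic triples = 20 − 20 = 0.

0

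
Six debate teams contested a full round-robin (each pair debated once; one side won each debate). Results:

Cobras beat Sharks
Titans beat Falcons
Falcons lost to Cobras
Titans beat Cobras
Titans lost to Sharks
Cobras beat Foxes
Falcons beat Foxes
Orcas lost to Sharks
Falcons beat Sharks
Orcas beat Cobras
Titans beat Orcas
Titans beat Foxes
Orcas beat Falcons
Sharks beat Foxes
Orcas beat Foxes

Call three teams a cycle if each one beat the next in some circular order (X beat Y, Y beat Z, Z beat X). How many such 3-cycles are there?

Win totals: Cobras 3, Foxes 0, Sharks 3, Orcas 3, Titans 4, Falcons 2.
A team with w wins dominates both others in C(w,2) triples; summing gives 3 + 0 + 3 + 3 + 6 + 1 = 16 transitive triples.
Total triples C(6,3) = 20, so cyclic triples = 20 − 16 = 4.

4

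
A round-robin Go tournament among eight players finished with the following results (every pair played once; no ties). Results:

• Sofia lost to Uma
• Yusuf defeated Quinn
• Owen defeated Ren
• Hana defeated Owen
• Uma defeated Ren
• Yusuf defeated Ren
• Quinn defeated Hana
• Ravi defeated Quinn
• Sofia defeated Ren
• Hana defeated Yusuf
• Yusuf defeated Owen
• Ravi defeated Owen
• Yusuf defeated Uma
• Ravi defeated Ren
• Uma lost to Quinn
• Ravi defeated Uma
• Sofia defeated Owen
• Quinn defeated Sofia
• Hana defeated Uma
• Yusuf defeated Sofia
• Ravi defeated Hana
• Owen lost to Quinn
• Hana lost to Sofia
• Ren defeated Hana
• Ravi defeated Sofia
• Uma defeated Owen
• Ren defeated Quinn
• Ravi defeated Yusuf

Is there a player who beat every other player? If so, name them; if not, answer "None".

Ravi has 7 wins out of 7 opponents — a perfect record.

Ravi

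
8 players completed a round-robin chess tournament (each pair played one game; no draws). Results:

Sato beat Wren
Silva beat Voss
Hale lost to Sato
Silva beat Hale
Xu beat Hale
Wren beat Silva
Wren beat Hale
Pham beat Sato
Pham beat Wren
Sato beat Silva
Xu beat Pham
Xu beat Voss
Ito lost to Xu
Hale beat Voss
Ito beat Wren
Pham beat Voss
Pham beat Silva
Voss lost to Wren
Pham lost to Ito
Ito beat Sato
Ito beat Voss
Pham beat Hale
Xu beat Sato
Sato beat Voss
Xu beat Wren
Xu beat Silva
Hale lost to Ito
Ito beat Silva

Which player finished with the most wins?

Win totals: Hale 1, Xu 7, Pham 5, Sato 4, Silva 2, Voss 0, Ito 6, Wren 3.
Xu leads with 7 wins (next highest: 6).

Xu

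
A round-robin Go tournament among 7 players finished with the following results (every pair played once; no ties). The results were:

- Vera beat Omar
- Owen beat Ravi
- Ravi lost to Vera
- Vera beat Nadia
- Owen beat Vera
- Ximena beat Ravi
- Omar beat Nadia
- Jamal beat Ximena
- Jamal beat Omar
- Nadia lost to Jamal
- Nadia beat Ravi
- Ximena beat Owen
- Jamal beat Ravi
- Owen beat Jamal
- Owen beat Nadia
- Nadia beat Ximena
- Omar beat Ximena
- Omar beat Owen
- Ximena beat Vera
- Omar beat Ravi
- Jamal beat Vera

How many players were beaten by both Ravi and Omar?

Ravi beat: no one.
Omar beat: Nadia, Owen, Ximena, Ravi.
No one was beaten by both.

0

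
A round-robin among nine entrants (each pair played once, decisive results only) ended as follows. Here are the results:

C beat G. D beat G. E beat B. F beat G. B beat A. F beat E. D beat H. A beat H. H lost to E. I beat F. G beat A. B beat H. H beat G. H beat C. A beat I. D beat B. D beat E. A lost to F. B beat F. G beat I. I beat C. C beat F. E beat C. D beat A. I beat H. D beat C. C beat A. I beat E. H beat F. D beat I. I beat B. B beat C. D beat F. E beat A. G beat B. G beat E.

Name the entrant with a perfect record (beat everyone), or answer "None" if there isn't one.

D

D has 8 wins out of 8 opponents — a perfect record.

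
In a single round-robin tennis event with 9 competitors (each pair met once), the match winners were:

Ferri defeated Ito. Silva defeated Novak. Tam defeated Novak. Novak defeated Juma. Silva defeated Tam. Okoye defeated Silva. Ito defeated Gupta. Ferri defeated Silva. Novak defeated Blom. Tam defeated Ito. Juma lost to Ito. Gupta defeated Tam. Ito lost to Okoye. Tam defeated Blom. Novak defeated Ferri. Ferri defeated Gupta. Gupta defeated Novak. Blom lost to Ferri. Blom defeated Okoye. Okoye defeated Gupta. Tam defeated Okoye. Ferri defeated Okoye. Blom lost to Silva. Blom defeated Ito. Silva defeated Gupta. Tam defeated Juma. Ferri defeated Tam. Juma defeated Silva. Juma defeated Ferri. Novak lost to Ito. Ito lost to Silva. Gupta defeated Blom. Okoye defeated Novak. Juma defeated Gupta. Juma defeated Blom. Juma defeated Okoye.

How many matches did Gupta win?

Gupta's results: beat Blom, Novak, Tam; lost to Silva, Ito, Okoye, Ferri, Juma.
That is 3 wins.

3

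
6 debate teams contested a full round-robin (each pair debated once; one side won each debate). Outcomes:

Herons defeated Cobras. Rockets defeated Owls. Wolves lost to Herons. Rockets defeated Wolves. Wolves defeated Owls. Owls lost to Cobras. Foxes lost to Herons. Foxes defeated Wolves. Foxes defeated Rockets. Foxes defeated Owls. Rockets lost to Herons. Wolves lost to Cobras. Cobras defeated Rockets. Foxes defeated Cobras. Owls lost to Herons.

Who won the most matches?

Win totals: Cobras 3, Foxes 4, Owls 0, Wolves 1, Rockets 2, Herons 5.
Herons leads with 5 wins (next highest: 4).

Herons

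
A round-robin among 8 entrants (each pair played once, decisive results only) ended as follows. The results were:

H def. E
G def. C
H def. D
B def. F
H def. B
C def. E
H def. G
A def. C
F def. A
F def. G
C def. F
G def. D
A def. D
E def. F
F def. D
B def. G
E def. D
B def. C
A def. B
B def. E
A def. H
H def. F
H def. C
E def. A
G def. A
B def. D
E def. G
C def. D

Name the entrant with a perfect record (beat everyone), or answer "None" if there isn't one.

None

Highest win total is H with 6 (out of 7 possible).
H lost to A, so no entrant went undefeated.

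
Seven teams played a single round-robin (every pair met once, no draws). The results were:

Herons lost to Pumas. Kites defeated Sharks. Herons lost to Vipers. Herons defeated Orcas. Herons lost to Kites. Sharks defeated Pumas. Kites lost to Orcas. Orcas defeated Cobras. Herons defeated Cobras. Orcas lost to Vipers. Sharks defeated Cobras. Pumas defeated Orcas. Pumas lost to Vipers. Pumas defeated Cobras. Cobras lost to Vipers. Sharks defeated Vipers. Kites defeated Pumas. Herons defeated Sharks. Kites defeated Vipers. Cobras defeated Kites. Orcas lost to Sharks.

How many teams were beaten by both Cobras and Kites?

Cobras beat: Kites.
Kites beat: Vipers, Herons, Sharks, Pumas.
No one was beaten by both.

0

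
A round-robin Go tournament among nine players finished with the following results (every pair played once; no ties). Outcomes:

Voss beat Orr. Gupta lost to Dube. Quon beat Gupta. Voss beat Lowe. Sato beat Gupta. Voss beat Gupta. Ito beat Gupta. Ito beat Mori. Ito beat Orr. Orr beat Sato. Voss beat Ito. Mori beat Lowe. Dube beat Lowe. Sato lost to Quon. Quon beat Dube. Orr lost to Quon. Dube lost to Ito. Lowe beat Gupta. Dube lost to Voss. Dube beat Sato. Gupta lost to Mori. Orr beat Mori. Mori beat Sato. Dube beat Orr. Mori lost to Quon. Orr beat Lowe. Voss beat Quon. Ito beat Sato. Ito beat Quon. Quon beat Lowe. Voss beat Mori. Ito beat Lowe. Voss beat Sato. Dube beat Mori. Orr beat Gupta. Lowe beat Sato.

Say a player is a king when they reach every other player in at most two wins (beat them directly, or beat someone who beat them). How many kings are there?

Ito cannot reach Voss in two steps.
Gupta cannot reach Ito, Sato, Lowe, Mori, Quon, Voss, Orr, Dube in two steps.
Sato cannot reach Ito, Lowe, Mori, Quon, Voss, Orr, Dube in two steps.
Lowe cannot reach Ito, Mori, Quon, Voss, Orr, Dube in two steps.
Mori cannot reach Ito, Quon, Voss, Orr, Dube in two steps.
Quon cannot reach Ito, Voss in two steps.
Voss reaches everyone (king).
Orr cannot reach Ito, Quon, Voss, Dube in two steps.
Dube cannot reach Ito, Quon, Voss in two steps.
Kings: Voss — 1.

1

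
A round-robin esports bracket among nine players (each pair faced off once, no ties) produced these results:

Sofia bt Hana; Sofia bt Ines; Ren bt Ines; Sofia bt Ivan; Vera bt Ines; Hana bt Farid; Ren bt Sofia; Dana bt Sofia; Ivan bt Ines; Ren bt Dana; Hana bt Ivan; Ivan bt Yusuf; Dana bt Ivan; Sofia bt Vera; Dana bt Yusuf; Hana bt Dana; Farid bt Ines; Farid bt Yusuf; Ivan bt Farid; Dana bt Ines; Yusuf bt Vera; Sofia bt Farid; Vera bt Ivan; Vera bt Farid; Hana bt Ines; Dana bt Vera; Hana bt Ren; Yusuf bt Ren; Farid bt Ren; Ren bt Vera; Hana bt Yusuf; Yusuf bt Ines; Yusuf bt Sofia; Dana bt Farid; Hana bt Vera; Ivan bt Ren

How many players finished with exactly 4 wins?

3

Win totals: Ren 4, Farid 3, Ines 0, Dana 6, Yusuf 4, Ivan 4, Vera 3, Hana 7, Sofia 5.
Exactly 4: Ren, Yusuf, Ivan — 3 players.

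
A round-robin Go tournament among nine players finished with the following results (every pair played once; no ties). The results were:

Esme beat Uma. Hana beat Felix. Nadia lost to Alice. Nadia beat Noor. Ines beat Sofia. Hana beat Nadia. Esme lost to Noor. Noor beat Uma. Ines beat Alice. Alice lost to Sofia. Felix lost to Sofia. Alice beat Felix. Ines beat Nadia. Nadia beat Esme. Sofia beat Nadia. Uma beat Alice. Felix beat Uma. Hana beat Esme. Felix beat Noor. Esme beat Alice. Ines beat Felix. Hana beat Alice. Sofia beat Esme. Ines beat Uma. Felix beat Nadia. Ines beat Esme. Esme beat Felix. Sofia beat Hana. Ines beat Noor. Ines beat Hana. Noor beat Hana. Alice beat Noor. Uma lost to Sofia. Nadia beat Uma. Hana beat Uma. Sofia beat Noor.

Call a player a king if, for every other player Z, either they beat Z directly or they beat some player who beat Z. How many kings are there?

1

Noor cannot reach Sofia, Ines in two steps.
Alice cannot reach Sofia, Ines in two steps.
Uma cannot reach Sofia, Hana, Esme, Ines in two steps.
Sofia cannot reach Ines in two steps.
Hana cannot reach Sofia, Ines in two steps.
Esme cannot reach Sofia, Hana, Ines in two steps.
Nadia cannot reach Sofia, Ines in two steps.
Ines reaches everyone (king).
Felix cannot reach Sofia, Ines in two steps.
Kings: Ines — 1.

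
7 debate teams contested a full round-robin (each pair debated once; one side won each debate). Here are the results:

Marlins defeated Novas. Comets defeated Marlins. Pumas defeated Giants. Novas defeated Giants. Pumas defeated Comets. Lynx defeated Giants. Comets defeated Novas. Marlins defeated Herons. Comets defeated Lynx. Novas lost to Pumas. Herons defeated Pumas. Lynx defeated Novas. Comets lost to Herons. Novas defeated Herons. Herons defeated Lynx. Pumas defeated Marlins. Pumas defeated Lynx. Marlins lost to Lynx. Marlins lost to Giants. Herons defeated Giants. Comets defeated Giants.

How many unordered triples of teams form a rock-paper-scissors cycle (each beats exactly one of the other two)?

Win totals: Marlins 2, Herons 4, Pumas 5, Comets 4, Giants 1, Novas 2, Lynx 3.
A team with w wins dominates both others in C(w,2) triples; summing gives 1 + 6 + 10 + 6 + 0 + 1 + 3 = 27 transitive triples.
Total triples C(7,3) = 35, so cyclic triples = 35 − 27 = 8.

8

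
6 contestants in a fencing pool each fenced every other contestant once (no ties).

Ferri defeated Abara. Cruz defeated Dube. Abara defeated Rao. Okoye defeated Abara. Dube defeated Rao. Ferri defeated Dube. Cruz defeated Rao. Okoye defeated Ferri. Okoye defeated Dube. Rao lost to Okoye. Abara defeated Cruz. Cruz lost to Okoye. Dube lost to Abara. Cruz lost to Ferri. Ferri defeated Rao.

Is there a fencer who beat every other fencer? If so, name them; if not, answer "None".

Okoye

Okoye has 5 wins out of 5 opponents — a perfect record.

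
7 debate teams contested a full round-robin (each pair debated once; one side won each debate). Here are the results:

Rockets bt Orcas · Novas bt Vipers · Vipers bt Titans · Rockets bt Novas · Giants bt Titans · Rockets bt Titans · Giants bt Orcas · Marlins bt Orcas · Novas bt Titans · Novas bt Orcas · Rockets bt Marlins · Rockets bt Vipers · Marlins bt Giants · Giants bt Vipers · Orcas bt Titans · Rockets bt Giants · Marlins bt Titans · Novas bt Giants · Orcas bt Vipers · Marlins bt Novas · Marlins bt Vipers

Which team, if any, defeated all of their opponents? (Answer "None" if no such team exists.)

Rockets

Rockets has 6 wins out of 6 opponents — a perfect record.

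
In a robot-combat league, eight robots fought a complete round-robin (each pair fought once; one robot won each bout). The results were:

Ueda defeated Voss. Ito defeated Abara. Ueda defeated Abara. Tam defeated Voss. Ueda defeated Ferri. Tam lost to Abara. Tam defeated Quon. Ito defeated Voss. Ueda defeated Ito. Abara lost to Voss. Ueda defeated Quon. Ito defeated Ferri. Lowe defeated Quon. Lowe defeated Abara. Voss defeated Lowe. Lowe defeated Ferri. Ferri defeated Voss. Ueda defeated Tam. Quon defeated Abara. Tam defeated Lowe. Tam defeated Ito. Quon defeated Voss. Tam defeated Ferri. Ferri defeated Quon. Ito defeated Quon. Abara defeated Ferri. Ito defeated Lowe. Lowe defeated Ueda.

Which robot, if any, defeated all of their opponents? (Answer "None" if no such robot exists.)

Highest win total is Ueda with 6 (out of 7 possible).
Ueda lost to Lowe, so no robot went undefeated.

None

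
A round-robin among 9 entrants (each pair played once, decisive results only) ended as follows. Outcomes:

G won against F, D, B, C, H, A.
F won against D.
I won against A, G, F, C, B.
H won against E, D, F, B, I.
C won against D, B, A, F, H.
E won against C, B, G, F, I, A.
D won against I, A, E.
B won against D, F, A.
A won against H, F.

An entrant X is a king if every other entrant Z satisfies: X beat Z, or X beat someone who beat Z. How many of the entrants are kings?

4

A cannot reach C, G in two steps.
B cannot reach C, G in two steps.
C cannot reach G in two steps.
D reaches everyone (king).
E reaches everyone (king).
F cannot reach B, C, G, H in two steps.
G reaches everyone (king).
H reaches everyone (king).
I cannot reach E in two steps.
Kings: D, E, G, H — 4.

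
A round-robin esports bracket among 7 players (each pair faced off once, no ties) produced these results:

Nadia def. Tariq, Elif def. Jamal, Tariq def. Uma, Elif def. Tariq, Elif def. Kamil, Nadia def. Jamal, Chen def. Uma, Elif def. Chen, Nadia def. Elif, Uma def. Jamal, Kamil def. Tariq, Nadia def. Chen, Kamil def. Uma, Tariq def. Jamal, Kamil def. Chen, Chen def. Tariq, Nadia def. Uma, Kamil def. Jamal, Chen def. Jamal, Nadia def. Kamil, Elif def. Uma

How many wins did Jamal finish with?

0

Jamal's results: beat no one; lost to Elif, Tariq, Nadia, Kamil, Uma, Chen.
That is 0 wins.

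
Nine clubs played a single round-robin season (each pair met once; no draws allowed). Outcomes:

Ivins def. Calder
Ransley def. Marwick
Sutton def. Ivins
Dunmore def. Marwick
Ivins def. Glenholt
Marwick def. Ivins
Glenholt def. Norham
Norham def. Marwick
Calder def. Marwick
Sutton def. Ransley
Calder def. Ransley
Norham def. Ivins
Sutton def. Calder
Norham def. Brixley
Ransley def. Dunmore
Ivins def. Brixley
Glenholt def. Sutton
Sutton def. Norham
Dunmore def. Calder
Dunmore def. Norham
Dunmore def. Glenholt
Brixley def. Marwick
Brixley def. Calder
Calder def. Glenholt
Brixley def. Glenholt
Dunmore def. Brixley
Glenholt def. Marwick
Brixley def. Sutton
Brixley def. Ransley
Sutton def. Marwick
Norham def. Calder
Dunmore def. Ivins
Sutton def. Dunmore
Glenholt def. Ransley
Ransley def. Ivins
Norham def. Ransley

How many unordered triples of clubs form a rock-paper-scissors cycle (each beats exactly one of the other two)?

Win totals: Calder 3, Ransley 3, Norham 5, Dunmore 6, Brixley 5, Sutton 6, Marwick 1, Glenholt 4, Ivins 3.
A club with w wins dominates both others in C(w,2) triples; summing gives 3 + 3 + 10 + 15 + 10 + 15 + 0 + 6 + 3 = 65 transitive triples.
Total triples C(9,3) = 84, so cyclic triples = 84 − 65 = 19.

19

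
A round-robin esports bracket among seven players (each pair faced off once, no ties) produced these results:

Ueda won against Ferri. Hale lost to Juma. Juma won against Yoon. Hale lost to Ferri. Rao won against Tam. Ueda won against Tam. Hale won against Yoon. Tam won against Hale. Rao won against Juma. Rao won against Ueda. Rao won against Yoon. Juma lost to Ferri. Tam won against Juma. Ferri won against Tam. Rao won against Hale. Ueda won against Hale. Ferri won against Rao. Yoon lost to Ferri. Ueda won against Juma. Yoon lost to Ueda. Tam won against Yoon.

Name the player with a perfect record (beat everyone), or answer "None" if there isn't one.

None

Highest win total is Ueda with 5 (out of 6 possible).
Ueda lost to Rao, so no player went undefeated.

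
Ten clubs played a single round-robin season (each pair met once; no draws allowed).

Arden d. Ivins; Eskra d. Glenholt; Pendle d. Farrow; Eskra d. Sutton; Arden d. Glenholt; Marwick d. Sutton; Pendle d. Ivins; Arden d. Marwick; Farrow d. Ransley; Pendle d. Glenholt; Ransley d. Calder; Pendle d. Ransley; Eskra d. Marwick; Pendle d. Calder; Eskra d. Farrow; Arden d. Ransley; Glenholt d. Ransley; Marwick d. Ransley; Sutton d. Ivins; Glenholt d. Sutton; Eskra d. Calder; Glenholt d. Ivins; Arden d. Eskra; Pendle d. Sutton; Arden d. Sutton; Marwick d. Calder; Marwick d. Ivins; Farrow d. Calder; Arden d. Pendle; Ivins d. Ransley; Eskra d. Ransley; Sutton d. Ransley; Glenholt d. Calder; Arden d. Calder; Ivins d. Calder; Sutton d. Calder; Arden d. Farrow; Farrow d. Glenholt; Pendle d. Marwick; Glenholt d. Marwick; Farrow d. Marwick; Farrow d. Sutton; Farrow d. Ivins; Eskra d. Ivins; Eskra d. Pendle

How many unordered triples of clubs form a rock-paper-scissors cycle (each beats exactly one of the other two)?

0

Win totals: Eskra 8, Ransley 1, Calder 0, Glenholt 5, Arden 9, Sutton 3, Marwick 4, Pendle 7, Ivins 2, Farrow 6.
A club with w wins dominates both others in C(w,2) triples; summing gives 28 + 0 + 0 + 10 + 36 + 3 + 6 + 21 + 1 + 15 = 120 transitive triples.
Total triples C(10,3) = 120, so cyclic triples = 120 − 120 = 0.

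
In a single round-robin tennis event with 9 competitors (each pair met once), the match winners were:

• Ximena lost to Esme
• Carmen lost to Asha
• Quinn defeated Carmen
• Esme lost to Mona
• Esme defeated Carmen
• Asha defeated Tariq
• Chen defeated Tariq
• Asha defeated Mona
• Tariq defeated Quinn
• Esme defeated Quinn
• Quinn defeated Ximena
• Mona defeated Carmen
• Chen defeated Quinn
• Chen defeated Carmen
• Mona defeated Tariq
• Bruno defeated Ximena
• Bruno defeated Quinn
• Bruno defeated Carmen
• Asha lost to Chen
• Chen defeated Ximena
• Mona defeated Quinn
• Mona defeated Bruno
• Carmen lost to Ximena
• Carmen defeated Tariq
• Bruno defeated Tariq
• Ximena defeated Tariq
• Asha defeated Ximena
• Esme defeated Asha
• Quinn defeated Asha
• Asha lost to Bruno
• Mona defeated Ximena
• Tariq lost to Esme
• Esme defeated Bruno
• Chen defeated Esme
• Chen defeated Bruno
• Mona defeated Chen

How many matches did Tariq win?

1

Tariq's results: beat Quinn; lost to Asha, Mona, Bruno, Carmen, Chen, Esme, Ximena.
That is 1 win.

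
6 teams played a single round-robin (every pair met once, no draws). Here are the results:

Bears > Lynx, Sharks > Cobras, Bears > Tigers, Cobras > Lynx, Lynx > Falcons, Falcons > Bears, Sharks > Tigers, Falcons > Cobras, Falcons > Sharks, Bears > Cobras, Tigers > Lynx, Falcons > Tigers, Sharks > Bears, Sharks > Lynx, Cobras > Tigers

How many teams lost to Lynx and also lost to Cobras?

0

Lynx beat: Falcons.
Cobras beat: Tigers, Lynx.
No one was beaten by both.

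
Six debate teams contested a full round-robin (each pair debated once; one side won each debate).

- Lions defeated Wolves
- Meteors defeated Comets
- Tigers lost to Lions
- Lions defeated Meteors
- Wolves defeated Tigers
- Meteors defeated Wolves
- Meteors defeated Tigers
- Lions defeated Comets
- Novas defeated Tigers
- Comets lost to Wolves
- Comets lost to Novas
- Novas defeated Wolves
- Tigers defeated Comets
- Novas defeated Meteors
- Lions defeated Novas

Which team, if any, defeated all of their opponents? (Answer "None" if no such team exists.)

Lions

Lions has 5 wins out of 5 opponents — a perfect record.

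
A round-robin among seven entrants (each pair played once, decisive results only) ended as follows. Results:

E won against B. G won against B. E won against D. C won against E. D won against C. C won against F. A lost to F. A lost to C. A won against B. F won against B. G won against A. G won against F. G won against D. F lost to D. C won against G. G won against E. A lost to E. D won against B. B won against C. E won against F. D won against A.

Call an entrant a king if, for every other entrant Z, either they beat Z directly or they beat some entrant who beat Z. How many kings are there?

A cannot reach D, E, F, G in two steps.
B cannot reach D in two steps.
C reaches everyone (king).
D reaches everyone (king).
E cannot reach G in two steps.
F cannot reach D, E, G in two steps.
G reaches everyone (king).
Kings: C, D, G — 3.

3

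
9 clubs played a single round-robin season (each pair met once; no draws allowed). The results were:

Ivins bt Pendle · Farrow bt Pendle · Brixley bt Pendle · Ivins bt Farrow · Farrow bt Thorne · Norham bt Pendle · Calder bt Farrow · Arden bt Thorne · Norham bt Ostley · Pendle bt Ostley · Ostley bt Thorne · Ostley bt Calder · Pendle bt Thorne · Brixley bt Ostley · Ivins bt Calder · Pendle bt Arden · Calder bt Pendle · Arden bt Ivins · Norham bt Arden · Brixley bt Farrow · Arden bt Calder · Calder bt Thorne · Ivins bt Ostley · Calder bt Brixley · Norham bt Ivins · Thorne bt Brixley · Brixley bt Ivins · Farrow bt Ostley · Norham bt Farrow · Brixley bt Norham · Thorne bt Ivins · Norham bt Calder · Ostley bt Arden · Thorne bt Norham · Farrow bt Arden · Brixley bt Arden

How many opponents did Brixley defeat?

Brixley's results: beat Farrow, Arden, Ivins, Norham, Ostley, Pendle; lost to Thorne, Calder.
That is 6 wins.

6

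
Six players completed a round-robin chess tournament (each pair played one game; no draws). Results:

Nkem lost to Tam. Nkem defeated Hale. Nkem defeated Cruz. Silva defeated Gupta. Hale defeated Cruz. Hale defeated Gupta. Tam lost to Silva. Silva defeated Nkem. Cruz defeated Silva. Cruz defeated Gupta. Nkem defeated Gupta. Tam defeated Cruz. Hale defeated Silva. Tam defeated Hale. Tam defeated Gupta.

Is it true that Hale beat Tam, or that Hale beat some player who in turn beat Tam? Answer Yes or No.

Yes

Hale did not beat Tam directly.
Hale beat Gupta, Cruz, Silva. Of those, Silva beat Tam.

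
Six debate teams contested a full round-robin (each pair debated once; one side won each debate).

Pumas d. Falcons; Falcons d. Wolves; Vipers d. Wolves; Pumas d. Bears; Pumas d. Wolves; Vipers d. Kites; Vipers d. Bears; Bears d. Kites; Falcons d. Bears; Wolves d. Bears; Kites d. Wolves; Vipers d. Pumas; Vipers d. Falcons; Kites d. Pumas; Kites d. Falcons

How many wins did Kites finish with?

Kites' results: beat Wolves, Pumas, Falcons; lost to Bears, Vipers.
That is 3 wins.

3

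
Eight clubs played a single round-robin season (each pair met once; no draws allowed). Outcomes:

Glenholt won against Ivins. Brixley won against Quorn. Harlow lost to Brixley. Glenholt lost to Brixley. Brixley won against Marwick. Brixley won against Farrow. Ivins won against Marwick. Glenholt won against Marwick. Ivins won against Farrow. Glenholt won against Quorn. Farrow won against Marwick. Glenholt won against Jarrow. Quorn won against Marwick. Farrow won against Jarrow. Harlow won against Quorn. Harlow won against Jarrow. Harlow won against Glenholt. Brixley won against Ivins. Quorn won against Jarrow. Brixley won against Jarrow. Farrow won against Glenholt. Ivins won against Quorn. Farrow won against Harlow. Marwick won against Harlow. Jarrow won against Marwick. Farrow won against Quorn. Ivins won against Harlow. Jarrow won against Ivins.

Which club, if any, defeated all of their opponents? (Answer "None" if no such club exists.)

Brixley has 7 wins out of 7 opponents — a perfect record.

Brixley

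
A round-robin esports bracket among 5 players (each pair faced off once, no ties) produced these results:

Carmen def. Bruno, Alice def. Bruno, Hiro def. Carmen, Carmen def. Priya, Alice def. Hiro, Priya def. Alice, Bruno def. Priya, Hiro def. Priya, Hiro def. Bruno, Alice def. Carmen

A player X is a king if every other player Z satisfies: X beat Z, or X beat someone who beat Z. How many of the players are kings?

3

Alice reaches everyone (king).
Hiro reaches everyone (king).
Priya reaches everyone (king).
Carmen cannot reach Hiro in two steps.
Bruno cannot reach Hiro, Carmen in two steps.
Kings: Alice, Hiro, Priya — 3.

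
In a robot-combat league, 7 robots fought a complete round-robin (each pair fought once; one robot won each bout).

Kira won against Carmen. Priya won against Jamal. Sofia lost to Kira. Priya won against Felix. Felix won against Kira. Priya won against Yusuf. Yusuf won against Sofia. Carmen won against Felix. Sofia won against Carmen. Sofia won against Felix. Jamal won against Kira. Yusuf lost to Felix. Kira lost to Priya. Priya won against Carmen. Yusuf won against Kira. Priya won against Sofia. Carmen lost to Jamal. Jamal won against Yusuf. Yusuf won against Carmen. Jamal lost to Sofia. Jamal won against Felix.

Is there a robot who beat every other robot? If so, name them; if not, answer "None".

Priya

Priya has 6 wins out of 6 opponents — a perfect record.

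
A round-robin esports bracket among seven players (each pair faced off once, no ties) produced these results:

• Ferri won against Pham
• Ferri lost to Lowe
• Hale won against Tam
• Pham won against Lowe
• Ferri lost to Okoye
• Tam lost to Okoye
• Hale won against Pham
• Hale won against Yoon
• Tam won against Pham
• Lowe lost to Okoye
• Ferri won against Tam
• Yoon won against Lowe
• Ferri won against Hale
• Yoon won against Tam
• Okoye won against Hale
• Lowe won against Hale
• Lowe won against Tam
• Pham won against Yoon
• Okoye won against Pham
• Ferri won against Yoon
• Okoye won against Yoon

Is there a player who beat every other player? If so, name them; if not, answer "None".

Okoye

Okoye has 6 wins out of 6 opponents — a perfect record.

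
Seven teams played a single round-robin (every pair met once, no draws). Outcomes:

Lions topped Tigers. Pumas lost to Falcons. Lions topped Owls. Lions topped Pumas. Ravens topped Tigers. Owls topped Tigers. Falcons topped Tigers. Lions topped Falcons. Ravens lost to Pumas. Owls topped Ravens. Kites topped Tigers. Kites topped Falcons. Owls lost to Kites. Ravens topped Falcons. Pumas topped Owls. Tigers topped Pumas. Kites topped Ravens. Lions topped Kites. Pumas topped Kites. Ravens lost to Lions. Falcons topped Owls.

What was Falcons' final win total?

Falcons' results: beat Pumas, Owls, Tigers; lost to Ravens, Kites, Lions.
That is 3 wins.

3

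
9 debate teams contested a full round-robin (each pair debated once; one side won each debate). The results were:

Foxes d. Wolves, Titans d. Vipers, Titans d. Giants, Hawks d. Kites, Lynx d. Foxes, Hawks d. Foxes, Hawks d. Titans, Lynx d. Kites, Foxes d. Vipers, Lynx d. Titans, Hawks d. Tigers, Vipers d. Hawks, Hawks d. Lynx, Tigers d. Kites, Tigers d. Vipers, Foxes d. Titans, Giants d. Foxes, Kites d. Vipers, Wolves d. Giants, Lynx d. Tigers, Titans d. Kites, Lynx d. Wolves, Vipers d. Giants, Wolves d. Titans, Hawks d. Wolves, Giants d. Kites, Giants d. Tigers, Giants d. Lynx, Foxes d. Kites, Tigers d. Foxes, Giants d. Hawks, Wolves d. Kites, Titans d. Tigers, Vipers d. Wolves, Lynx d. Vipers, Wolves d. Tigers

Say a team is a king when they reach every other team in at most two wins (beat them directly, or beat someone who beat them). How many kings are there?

Titans reaches everyone (king).
Foxes cannot reach Lynx in two steps.
Kites cannot reach Titans, Foxes, Lynx, Tigers in two steps.
Hawks reaches everyone (king).
Vipers reaches everyone (king).
Lynx reaches everyone (king).
Giants reaches everyone (king).
Wolves reaches everyone (king).
Tigers cannot reach Lynx in two steps.
Kings: Titans, Hawks, Vipers, Lynx, Giants, Wolves — 6.

6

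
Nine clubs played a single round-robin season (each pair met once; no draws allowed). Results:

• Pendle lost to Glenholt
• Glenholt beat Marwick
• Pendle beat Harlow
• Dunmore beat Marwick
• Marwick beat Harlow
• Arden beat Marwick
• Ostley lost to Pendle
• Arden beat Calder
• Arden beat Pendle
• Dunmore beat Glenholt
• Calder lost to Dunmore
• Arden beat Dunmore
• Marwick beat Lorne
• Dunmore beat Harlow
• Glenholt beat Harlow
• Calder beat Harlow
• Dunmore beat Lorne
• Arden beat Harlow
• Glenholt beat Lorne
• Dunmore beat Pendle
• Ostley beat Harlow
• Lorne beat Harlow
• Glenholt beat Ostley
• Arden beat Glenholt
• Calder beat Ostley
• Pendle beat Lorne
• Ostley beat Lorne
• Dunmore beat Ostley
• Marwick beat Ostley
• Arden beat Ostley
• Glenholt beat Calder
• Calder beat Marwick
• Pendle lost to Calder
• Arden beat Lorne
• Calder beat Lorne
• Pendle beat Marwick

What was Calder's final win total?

Calder's results: beat Harlow, Pendle, Marwick, Lorne, Ostley; lost to Glenholt, Dunmore, Arden.
That is 5 wins.

5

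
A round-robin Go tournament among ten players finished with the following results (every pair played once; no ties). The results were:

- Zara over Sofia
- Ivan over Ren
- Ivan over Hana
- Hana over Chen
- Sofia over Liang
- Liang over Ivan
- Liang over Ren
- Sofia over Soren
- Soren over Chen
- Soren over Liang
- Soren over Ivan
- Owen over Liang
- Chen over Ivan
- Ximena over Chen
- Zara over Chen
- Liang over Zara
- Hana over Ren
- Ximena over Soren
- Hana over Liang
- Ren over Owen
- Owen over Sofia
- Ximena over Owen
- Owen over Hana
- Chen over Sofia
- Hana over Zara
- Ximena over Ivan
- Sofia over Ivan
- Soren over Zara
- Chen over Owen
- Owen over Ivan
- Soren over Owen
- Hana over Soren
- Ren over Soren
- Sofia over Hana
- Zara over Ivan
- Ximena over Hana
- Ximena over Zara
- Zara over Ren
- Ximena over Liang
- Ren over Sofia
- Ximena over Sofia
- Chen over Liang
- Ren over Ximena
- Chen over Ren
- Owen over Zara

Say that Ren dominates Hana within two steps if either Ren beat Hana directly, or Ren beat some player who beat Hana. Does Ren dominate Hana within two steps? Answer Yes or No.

Ren did not beat Hana directly.
Ren beat Owen, Soren, Sofia, Ximena. Of those, Owen beat Hana.

Yes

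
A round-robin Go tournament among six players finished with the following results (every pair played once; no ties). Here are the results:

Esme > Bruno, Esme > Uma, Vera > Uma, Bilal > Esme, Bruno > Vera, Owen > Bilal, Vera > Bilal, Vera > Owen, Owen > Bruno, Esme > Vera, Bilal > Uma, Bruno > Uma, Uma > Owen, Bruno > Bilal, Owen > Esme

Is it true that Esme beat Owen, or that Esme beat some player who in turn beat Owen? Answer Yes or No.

Yes

Esme did not beat Owen directly.
Esme beat Vera, Uma, Bruno. Of those, Vera beat Owen.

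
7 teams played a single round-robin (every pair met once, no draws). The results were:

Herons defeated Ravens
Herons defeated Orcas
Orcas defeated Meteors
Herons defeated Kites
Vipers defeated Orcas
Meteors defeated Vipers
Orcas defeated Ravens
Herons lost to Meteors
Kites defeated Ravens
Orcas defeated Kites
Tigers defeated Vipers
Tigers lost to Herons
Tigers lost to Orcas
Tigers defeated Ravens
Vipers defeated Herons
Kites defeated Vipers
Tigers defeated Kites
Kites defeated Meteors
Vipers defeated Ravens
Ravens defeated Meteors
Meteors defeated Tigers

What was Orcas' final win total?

4

Orcas' results: beat Ravens, Tigers, Kites, Meteors; lost to Herons, Vipers.
That is 4 wins.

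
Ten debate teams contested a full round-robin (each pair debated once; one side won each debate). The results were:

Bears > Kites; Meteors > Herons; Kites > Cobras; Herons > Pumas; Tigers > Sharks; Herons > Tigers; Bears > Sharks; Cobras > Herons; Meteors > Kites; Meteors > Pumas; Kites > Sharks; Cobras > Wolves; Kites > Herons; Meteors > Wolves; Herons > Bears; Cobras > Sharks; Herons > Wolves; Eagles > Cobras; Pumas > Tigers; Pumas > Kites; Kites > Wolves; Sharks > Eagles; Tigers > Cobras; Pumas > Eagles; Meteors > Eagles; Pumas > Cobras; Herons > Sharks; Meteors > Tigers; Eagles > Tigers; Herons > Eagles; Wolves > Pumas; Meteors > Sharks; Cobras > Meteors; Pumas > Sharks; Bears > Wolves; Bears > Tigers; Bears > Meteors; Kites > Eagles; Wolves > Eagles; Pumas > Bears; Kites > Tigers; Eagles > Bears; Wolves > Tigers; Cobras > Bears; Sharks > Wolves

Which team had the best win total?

Win totals: Tigers 2, Sharks 2, Cobras 5, Meteors 7, Pumas 6, Eagles 3, Wolves 3, Kites 6, Bears 5, Herons 6.
Meteors leads with 7 wins (next highest: 6).

Meteors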